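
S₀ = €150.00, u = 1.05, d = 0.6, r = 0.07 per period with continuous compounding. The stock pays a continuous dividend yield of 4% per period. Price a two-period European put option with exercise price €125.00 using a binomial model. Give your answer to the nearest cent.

Per-period risk-free factor R = e^0.07 = 1.0725; dividend-adjusted growth = e^(0.07−0.04) = 1.0305.
Risk-neutral probability p = (1.0305 − 0.6)/(1.05 − 0.6) = 0.4305/0.4500 = 0.9566
Terminal stock prices: S_uu = 165.4, S_ud = 94.5, S_dd = 54
Terminal payoffs (K − S): max(-40.38, 0) = 0, max(30.5, 0) = 30.5, max(71, 0) = 71
Node u (S = 157.5): V_u = e^(−0.07)·[0.9566·0.0000 + 0.0434·30.5000] = 1.2352
Node d (S = 90): V_d = e^(−0.07)·[0.9566·30.5000 + 0.0434·71.0000] = 30.0782
Node 0 (S = 150): V_0 = e^(−0.07)·[0.9566·1.2352 + 0.0434·30.0782] = 2.3198

€2.32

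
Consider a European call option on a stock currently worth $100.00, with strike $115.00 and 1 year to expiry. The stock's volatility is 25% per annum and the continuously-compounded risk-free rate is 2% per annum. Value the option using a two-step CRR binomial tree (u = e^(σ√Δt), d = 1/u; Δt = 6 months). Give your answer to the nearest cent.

$6.30

CRR parameters: u = e^(σ√Δt) = e^(0.25·√0.5) = 1.1934, d = 1/u = 0.8380
Per-period rate: rΔt = 0.02·0.5 = 0.01, so R = e^0.01 = 1.0101
Risk-neutral probability p = (e^0.01 − 0.8380)/(1.1934 − 0.8380) = 0.1721/0.3554 = 0.4842
Terminal stock prices: S_uu = 142.4, S_ud = 100, S_dd = 70.22
Terminal payoffs (S − K): max(27.41, 0) = 27.41, max(-15, 0) = 0, max(-44.78, 0) = 0
Node u (S = 119.3): V_u = e^(−0.01)·[0.4842·27.4119 + 0.5158·0.0000] = 13.1408
Node d (S = 83.8): V_d = e^(−0.01)·[0.4842·0.0000 + 0.5158·0.0000] = 0.0000
Node 0 (S = 100): V_0 = e^(−0.01)·[0.4842·13.1408 + 0.5158·0.0000] = 6.2994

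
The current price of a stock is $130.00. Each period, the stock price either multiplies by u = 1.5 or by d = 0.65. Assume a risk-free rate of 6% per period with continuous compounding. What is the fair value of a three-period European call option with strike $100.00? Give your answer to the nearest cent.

$59.51

Risk-neutral probability p = (e^0.06 − 0.65)/(1.5 − 0.65) = 0.4118/0.8500 = 0.4845
Terminal stock prices: S_uuu = 438.8, S_uud = 190.1, S_udd = 82.39, S_ddd = 35.7
Terminal payoffs (S − K): max(338.8, 0) = 338.8, max(90.12, 0) = 90.12, max(-17.61, 0) = 0, max(-64.3, 0) = 0
Node uu (S = 292.5): V_uu = e^(−0.06)·[0.4845·338.7500 + 0.5155·90.1250] = 198.3235
Node ud (S = 126.8): V_ud = e^(−0.06)·[0.4845·90.1250 + 0.5155·0.0000] = 41.1238
Node dd (S = 54.93): V_dd = e^(−0.06)·[0.4845·0.0000 + 0.5155·0.0000] = 0.0000
Node u (S = 195): V_u = e^(−0.06)·[0.4845·198.3235 + 0.5155·41.1238] = 110.4588
Node d (S = 84.5): V_d = e^(−0.06)·[0.4845·41.1238 + 0.5155·0.0000] = 18.7647
Node 0 (S = 130): V_0 = e^(−0.06)·[0.4845·110.4588 + 0.5155·18.7647] = 59.5118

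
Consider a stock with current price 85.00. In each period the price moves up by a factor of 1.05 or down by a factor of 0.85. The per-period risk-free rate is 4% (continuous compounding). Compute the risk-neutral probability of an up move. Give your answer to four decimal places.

Risk-neutral probability p = (e^0.04 − 0.85)/(1.05 − 0.85) = 0.1908/0.2000 = 0.9541

p = 0.9541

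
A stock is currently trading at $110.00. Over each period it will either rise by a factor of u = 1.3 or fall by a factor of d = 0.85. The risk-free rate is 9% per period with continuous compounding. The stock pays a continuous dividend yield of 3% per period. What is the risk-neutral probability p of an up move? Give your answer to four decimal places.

p = 0.4707

Per-period risk-free factor R = e^0.09 = 1.0942; dividend-adjusted growth = e^(0.09−0.03) = 1.0618.
Risk-neutral probability p = (1.0618 − 0.85)/(1.3 − 0.85) = 0.2118/0.4500 = 0.4707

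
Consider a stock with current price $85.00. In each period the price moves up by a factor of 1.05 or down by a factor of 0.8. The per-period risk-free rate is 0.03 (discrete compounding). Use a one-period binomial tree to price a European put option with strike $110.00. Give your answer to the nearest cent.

Risk-neutral probability p = (1 + 0.03 − 0.8)/(1.05 − 0.8) = 0.2300/0.2500 = 0.9200
Terminal stock prices: S_u = 89.25, S_d = 68
Terminal payoffs (K − S): max(20.75, 0) = 20.75, max(42, 0) = 42
Node 0 (S = 85): V_0 = 1/1.03·[0.9200·20.7500 + 0.0800·42.0000] = 21.7961

$21.80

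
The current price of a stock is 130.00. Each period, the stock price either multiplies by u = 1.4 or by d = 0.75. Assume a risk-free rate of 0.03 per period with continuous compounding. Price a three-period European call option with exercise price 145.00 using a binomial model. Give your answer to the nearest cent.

Risk-neutral probability p = (e^0.03 − 0.75)/(1.4 − 0.75) = 0.2805/0.6500 = 0.4315
Terminal stock prices: S_uuu = 356.7, S_uud = 191.1, S_udd = 102.4, S_ddd = 54.84
Terminal payoffs (S − K): max(211.7, 0) = 211.7, max(46.1, 0) = 46.1, max(-42.62, 0) = 0, max(-90.16, 0) = 0
Node uu (S = 254.8): V_uu = e^(−0.03)·[0.4315·211.7200 + 0.5685·46.1000] = 114.0854
Node ud (S = 136.5): V_ud = e^(−0.03)·[0.4315·46.1000 + 0.5685·0.0000] = 19.3028
Node dd (S = 73.12): V_dd = e^(−0.03)·[0.4315·0.0000 + 0.5685·0.0000] = 0.0000
Node u (S = 182): V_u = e^(−0.03)·[0.4315·114.0854 + 0.5685·19.3028] = 58.4194
Node d (S = 97.5): V_d = e^(−0.03)·[0.4315·19.3028 + 0.5685·0.0000] = 8.0824
Node 0 (S = 130): V_0 = e^(−0.03)·[0.4315·58.4194 + 0.5685·8.0824] = 28.9205

28.92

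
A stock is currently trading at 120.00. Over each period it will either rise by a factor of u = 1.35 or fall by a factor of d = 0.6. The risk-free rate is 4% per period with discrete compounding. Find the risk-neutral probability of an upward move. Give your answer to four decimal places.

Risk-neutral probability p = (1 + 0.04 − 0.6)/(1.35 − 0.6) = 0.4400/0.7500 = 0.5867

p = 0.5867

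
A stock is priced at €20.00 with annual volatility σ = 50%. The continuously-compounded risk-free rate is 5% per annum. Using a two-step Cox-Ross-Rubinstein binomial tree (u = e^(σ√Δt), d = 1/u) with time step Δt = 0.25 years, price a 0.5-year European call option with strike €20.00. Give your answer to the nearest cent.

€2.71

CRR parameters: u = e^(σ√Δt) = e^(0.5·√0.25) = 1.2840, d = 1/u = 0.7788
Per-period rate: rΔt = 0.05·0.25 = 0.0125, so R = e^0.0125 = 1.0126
Risk-neutral probability p = (e^0.0125 − 0.7788)/(1.2840 − 0.7788) = 0.2338/0.5052 = 0.4627
Terminal stock prices: S_uu = 32.97, S_ud = 20, S_dd = 12.13
Terminal payoffs (S − K): max(12.97, 0) = 12.97, max(0, 0) = 0, max(-7.869, 0) = 0
Node u (S = 25.68): V_u = e^(−0.0125)·[0.4627·12.9744 + 0.5373·0.0000] = 5.9290
Node d (S = 15.58): V_d = e^(−0.0125)·[0.4627·0.0000 + 0.5373·0.0000] = 0.0000
Node 0 (S = 20): V_0 = e^(−0.0125)·[0.4627·5.9290 + 0.5373·0.0000] = 2.7094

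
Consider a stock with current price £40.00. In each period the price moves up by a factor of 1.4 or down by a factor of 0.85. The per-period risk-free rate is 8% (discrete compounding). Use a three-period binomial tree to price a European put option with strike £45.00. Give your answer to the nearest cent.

Risk-neutral probability p = (1 + 0.08 − 0.85)/(1.4 − 0.85) = 0.2300/0.5500 = 0.4182
Terminal stock prices: S_uuu = 109.8, S_uud = 66.64, S_udd = 40.46, S_ddd = 24.56
Terminal payoffs (K − S): max(-64.76, 0) = 0, max(-21.64, 0) = 0, max(4.54, 0) = 4.54, max(20.44, 0) = 20.44
Node uu (S = 78.4): V_uu = 1/1.08·[0.4182·0.0000 + 0.5818·0.0000] = 0.0000
Node ud (S = 47.6): V_ud = 1/1.08·[0.4182·0.0000 + 0.5818·4.5400] = 2.4458
Node dd (S = 28.9): V_dd = 1/1.08·[0.4182·4.5400 + 0.5818·20.4350] = 12.7667
Node u (S = 56): V_u = 1/1.08·[0.4182·0.0000 + 0.5818·2.4458] = 1.3176
Node d (S = 34): V_d = 1/1.08·[0.4182·2.4458 + 0.5818·12.7667] = 7.8247
Node 0 (S = 40): V_0 = 1/1.08·[0.4182·1.3176 + 0.5818·7.8247] = 4.7255

£4.73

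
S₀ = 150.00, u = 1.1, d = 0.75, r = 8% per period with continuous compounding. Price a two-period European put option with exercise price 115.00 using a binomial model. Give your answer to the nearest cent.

0.06

Risk-neutral probability p = (e^0.08 − 0.75)/(1.1 − 0.75) = 0.3333/0.3500 = 0.9522
Terminal stock prices: S_uu = 181.5, S_ud = 123.8, S_dd = 84.38
Terminal payoffs (K − S): max(-66.5, 0) = 0, max(-8.75, 0) = 0, max(30.62, 0) = 30.62
Node u (S = 165): V_u = e^(−0.08)·[0.9522·0.0000 + 0.0478·0.0000] = 0.0000
Node d (S = 112.5): V_d = e^(−0.08)·[0.9522·0.0000 + 0.0478·30.6250] = 1.3499
Node 0 (S = 150): V_0 = e^(−0.08)·[0.9522·0.0000 + 0.0478·1.3499] = 0.0595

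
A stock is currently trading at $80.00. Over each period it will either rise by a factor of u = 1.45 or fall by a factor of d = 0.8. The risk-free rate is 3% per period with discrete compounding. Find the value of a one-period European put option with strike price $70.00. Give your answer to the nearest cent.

Risk-neutral probability p = (1 + 0.03 − 0.8)/(1.45 − 0.8) = 0.2300/0.6500 = 0.3538
Terminal stock prices: S_u = 116, S_d = 64
Terminal payoffs (K − S): max(-46, 0) = 0, max(6, 0) = 6
Node 0 (S = 80): V_0 = 1/1.03·[0.3538·0.0000 + 0.6462·6.0000] = 3.7640

$3.76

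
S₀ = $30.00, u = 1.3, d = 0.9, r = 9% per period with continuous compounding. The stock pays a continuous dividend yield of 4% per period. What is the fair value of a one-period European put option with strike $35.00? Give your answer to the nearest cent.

Per-period risk-free factor R = e^0.09 = 1.0942; dividend-adjusted growth = e^(0.09−0.04) = 1.0513.
Risk-neutral probability p = (1.0513 − 0.9)/(1.3 − 0.9) = 0.1513/0.4000 = 0.3782
Terminal stock prices: S_u = 39, S_d = 27
Terminal payoffs (K − S): max(-4, 0) = 0, max(8, 0) = 8
Node 0 (S = 30): V_0 = e^(−0.09)·[0.3782·0.0000 + 0.6218·8.0000] = 4.5464

$4.55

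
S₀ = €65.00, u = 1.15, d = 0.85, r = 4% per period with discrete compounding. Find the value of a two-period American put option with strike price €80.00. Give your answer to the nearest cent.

Risk-neutral probability p = (1 + 0.04 − 0.85)/(1.15 − 0.85) = 0.1900/0.3000 = 0.6333
Terminal stock prices: S_uu = 85.96, S_ud = 63.54, S_dd = 46.96
Terminal payoffs (K − S): max(-5.962, 0) = 0, max(16.46, 0) = 16.46, max(33.04, 0) = 33.04
Node u (S = 74.75): continuation = 1/1.04·[0.6333·0.0000 + 0.3667·16.4625] = 5.8041; exercise value = 5.2500 ≤ continuation, so V_u = 5.8041
Node d (S = 55.25): continuation = 1/1.04·[0.6333·16.4625 + 0.3667·33.0375] = 21.6731; exercise value = 24.7500 > continuation, so V_d = 24.7500 (exercise)
Node 0 (S = 65): continuation = 1/1.04·[0.6333·5.8041 + 0.3667·24.7500] = 12.2605; exercise value = 15.0000 > continuation, so V_0 = 15.0000 (exercise)

€15.00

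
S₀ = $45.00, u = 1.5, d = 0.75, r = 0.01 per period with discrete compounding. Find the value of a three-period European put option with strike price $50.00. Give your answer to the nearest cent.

Risk-neutral probability p = (1 + 0.01 − 0.75)/(1.5 − 0.75) = 0.2600/0.7500 = 0.3467
Terminal stock prices: S_uuu = 151.9, S_uud = 75.94, S_udd = 37.97, S_ddd = 18.98
Terminal payoffs (K − S): max(-101.9, 0) = 0, max(-25.94, 0) = 0, max(12.03, 0) = 12.03, max(31.02, 0) = 31.02
Node uu (S = 101.2): V_uu = 1/1.01·[0.3467·0.0000 + 0.6533·0.0000] = 0.0000
Node ud (S = 50.62): V_ud = 1/1.01·[0.3467·0.0000 + 0.6533·12.0312] = 7.7826
Node dd (S = 25.31): V_dd = 1/1.01·[0.3467·12.0312 + 0.6533·31.0156] = 24.1925
Node u (S = 67.5): V_u = 1/1.01·[0.3467·0.0000 + 0.6533·7.7826] = 5.0343
Node d (S = 33.75): V_d = 1/1.01·[0.3467·7.7826 + 0.6533·24.1925] = 18.3205
Node 0 (S = 45): V_0 = 1/1.01·[0.3467·5.0343 + 0.6533·18.3205] = 13.5788

$13.58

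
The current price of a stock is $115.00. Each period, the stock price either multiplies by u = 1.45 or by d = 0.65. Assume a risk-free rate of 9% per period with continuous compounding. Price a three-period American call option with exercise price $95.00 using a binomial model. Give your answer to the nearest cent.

$52.91

Risk-neutral probability p = (e^0.09 − 0.65)/(1.45 − 0.65) = 0.4442/0.8000 = 0.5552
Terminal stock prices: S_uuu = 350.6, S_uud = 157.2, S_udd = 70.45, S_ddd = 31.58
Terminal payoffs (S − K): max(255.6, 0) = 255.6, max(62.16, 0) = 62.16, max(-24.55, 0) = 0, max(-63.42, 0) = 0
Node uu (S = 241.8): continuation = e^(−0.09)·[0.5552·255.5919 + 0.4448·62.1619] = 154.9640; exercise value = 146.7875 ≤ continuation, so V_uu = 154.9640
Node ud (S = 108.4): continuation = e^(−0.09)·[0.5552·62.1619 + 0.4448·0.0000] = 31.5429; exercise value = 13.3875 ≤ continuation, so V_ud = 31.5429
Node dd (S = 48.59): continuation = e^(−0.09)·[0.5552·0.0000 + 0.4448·0.0000] = 0.0000; exercise value = 0.0000 ≤ continuation, so V_dd = 0.0000
Node u (S = 166.8): continuation = e^(−0.09)·[0.5552·154.9640 + 0.4448·31.5429] = 91.4557; exercise value = 71.7500 ≤ continuation, so V_u = 91.4557
Node d (S = 74.75): continuation = e^(−0.09)·[0.5552·31.5429 + 0.4448·0.0000] = 16.0058; exercise value = 0.0000 ≤ continuation, so V_d = 16.0058
Node 0 (S = 115): continuation = e^(−0.09)·[0.5552·91.4557 + 0.4448·16.0058] = 52.9138; exercise value = 20.0000 ≤ continuation, so V_0 = 52.9138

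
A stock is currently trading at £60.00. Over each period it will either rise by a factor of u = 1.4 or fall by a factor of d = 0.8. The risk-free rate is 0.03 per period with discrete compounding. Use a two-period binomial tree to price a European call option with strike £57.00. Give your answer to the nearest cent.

£12.94

Risk-neutral probability p = (1 + 0.03 − 0.8)/(1.4 − 0.8) = 0.2300/0.6000 = 0.3833
Terminal stock prices: S_uu = 117.6, S_ud = 67.2, S_dd = 38.4
Terminal payoffs (S − K): max(60.6, 0) = 60.6, max(10.2, 0) = 10.2, max(-18.6, 0) = 0
Node u (S = 84): V_u = 1/1.03·[0.3833·60.6000 + 0.6167·10.2000] = 28.6602
Node d (S = 48): V_d = 1/1.03·[0.3833·10.2000 + 0.6167·0.0000] = 3.7961
Node 0 (S = 60): V_0 = 1/1.03·[0.3833·28.6602 + 0.6167·3.7961] = 12.9392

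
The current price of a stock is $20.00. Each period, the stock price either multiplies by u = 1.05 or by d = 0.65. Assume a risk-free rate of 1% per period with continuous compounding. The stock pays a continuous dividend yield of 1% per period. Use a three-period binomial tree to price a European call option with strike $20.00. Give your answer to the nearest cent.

$2.05

Per-period risk-free factor R = e^0.01 = 1.0101; dividend-adjusted growth = e^(0.01−0.01) = 1.0000.
Risk-neutral probability p = (1.0000 − 0.65)/(1.05 − 0.65) = 0.3500/0.4000 = 0.8750
Terminal stock prices: S_uuu = 23.15, S_uud = 14.33, S_udd = 8.873, S_ddd = 5.492
Terminal payoffs (S − K): max(3.153, 0) = 3.153, max(-5.667, 0) = 0, max(-11.13, 0) = 0, max(-14.51, 0) = 0
Node uu (S = 22.05): V_uu = e^(−0.01)·[0.8750·3.1525 + 0.1250·0.0000] = 2.7310
Node ud (S = 13.65): V_ud = e^(−0.01)·[0.8750·0.0000 + 0.1250·0.0000] = 0.0000
Node dd (S = 8.45): V_dd = e^(−0.01)·[0.8750·0.0000 + 0.1250·0.0000] = 0.0000
Node u (S = 21): V_u = e^(−0.01)·[0.8750·2.7310 + 0.1250·0.0000] = 2.3658
Node d (S = 13): V_d = e^(−0.01)·[0.8750·0.0000 + 0.1250·0.0000] = 0.0000
Node 0 (S = 20): V_0 = e^(−0.01)·[0.8750·2.3658 + 0.1250·0.0000] = 2.0495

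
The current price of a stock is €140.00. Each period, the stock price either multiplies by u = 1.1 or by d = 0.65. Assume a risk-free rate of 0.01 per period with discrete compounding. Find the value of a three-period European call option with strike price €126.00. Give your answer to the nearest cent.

Risk-neutral probability p = (1 + 0.01 − 0.65)/(1.1 − 0.65) = 0.3600/0.4500 = 0.8000
Terminal stock prices: S_uuu = 186.3, S_uud = 110.1, S_udd = 65.07, S_ddd = 38.45
Terminal payoffs (S − K): max(60.34, 0) = 60.34, max(-15.89, 0) = 0, max(-60.93, 0) = 0, max(-87.55, 0) = 0
Node uu (S = 169.4): V_uu = 1/1.01·[0.8000·60.3400 + 0.2000·0.0000] = 47.7941
Node ud (S = 100.1): V_ud = 1/1.01·[0.8000·0.0000 + 0.2000·0.0000] = 0.0000
Node dd (S = 59.15): V_dd = 1/1.01·[0.8000·0.0000 + 0.2000·0.0000] = 0.0000
Node u (S = 154): V_u = 1/1.01·[0.8000·47.7941 + 0.2000·0.0000] = 37.8567
Node d (S = 91): V_d = 1/1.01·[0.8000·0.0000 + 0.2000·0.0000] = 0.0000
Node 0 (S = 140): V_0 = 1/1.01·[0.8000·37.8567 + 0.2000·0.0000] = 29.9855

€29.99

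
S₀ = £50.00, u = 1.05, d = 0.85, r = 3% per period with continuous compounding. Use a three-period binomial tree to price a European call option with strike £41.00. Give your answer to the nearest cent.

Risk-neutral probability p = (e^0.03 − 0.85)/(1.05 − 0.85) = 0.1805/0.2000 = 0.9023
Terminal stock prices: S_uuu = 57.88, S_uud = 46.86, S_udd = 37.93, S_ddd = 30.71
Terminal payoffs (S − K): max(16.88, 0) = 16.88, max(5.856, 0) = 5.856, max(-3.069, 0) = 0, max(-10.29, 0) = 0
Node uu (S = 55.12): V_uu = e^(−0.03)·[0.9023·16.8813 + 0.0977·5.8562] = 15.3367
Node ud (S = 44.62): V_ud = e^(−0.03)·[0.9023·5.8562 + 0.0977·0.0000] = 5.1278
Node dd (S = 36.12): V_dd = e^(−0.03)·[0.9023·0.0000 + 0.0977·0.0000] = 0.0000
Node u (S = 52.5): V_u = e^(−0.03)·[0.9023·15.3367 + 0.0977·5.1278] = 13.9153
Node d (S = 42.5): V_d = e^(−0.03)·[0.9023·5.1278 + 0.0977·0.0000] = 4.4899
Node 0 (S = 50): V_0 = e^(−0.03)·[0.9023·13.9153 + 0.0977·4.4899] = 12.6101

£12.61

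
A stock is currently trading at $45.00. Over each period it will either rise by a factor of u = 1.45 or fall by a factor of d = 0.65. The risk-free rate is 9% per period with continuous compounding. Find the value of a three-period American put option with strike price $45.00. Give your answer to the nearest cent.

Risk-neutral probability p = (e^0.09 − 0.65)/(1.45 − 0.65) = 0.4442/0.8000 = 0.5552
Terminal stock prices: S_uuu = 137.2, S_uud = 61.5, S_udd = 27.57, S_ddd = 12.36
Terminal payoffs (K − S): max(-92.19, 0) = 0, max(-16.5, 0) = 0, max(17.43, 0) = 17.43, max(32.64, 0) = 32.64
Node uu (S = 94.61): continuation = e^(−0.09)·[0.5552·0.0000 + 0.4448·0.0000] = 0.0000; exercise value = 0.0000 ≤ continuation, so V_uu = 0.0000
Node ud (S = 42.41): continuation = e^(−0.09)·[0.5552·0.0000 + 0.4448·17.4319] = 7.0861; exercise value = 2.5875 ≤ continuation, so V_ud = 7.0861
Node dd (S = 19.01): continuation = e^(−0.09)·[0.5552·17.4319 + 0.4448·32.6419] = 22.1144; exercise value = 25.9875 > continuation, so V_dd = 25.9875 (exercise)
Node u (S = 65.25): continuation = e^(−0.09)·[0.5552·0.0000 + 0.4448·7.0861] = 2.8805; exercise value = 0.0000 ≤ continuation, so V_u = 2.8805
Node d (S = 29.25): continuation = e^(−0.09)·[0.5552·7.0861 + 0.4448·25.9875] = 14.1596; exercise value = 15.7500 > continuation, so V_d = 15.7500 (exercise)
Node 0 (S = 45): continuation = e^(−0.09)·[0.5552·2.8805 + 0.4448·15.7500] = 7.8640; exercise value = 0.0000 ≤ continuation, so V_0 = 7.8640

$7.86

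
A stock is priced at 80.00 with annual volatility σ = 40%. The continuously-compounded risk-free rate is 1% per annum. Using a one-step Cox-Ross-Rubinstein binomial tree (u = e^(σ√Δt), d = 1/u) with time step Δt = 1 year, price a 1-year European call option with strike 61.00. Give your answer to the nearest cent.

CRR parameters: u = e^(σ√Δt) = e^(0.4·√1) = 1.4918, d = 1/u = 0.6703
Per-period rate: rΔt = 0.01·1 = 0.01, so R = e^0.01 = 1.0101
Risk-neutral probability p = (e^0.01 − 0.6703)/(1.4918 − 0.6703) = 0.3397/0.8215 = 0.4135
Terminal stock prices: S_u = 119.3, S_d = 53.63
Terminal payoffs (S − K): max(58.35, 0) = 58.35, max(-7.374, 0) = 0
Node 0 (S = 80): V_0 = e^(−0.01)·[0.4135·58.3460 + 0.5865·0.0000] = 23.8887

23.89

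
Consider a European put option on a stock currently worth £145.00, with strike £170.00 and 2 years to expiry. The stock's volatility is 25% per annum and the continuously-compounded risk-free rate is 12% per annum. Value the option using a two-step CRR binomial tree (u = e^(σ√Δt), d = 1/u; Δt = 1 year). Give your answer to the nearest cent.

£14.61

CRR parameters: u = e^(σ√Δt) = e^(0.25·√1) = 1.2840, d = 1/u = 0.7788
Per-period rate: rΔt = 0.12·1 = 0.12, so R = e^0.12 = 1.1275
Risk-neutral probability p = (e^0.12 − 0.7788)/(1.2840 − 0.7788) = 0.3487/0.5052 = 0.6902
Terminal stock prices: S_uu = 239.1, S_ud = 145, S_dd = 87.95
Terminal payoffs (K − S): max(-69.06, 0) = 0, max(25, 0) = 25, max(82.05, 0) = 82.05
Node u (S = 186.2): V_u = e^(−0.12)·[0.6902·0.0000 + 0.3098·25.0000] = 6.8696
Node d (S = 112.9): V_d = e^(−0.12)·[0.6902·25.0000 + 0.3098·82.0531] = 37.8504
Node 0 (S = 145): V_0 = e^(−0.12)·[0.6902·6.8696 + 0.3098·37.8504] = 14.6059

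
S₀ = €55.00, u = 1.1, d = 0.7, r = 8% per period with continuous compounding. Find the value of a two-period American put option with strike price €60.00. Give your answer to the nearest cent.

€5.00

Risk-neutral probability p = (e^0.08 − 0.7)/(1.1 − 0.7) = 0.3833/0.4000 = 0.9582
Terminal stock prices: S_uu = 66.55, S_ud = 42.35, S_dd = 26.95
Terminal payoffs (K − S): max(-6.55, 0) = 0, max(17.65, 0) = 17.65, max(33.05, 0) = 33.05
Node u (S = 60.5): continuation = e^(−0.08)·[0.9582·0.0000 + 0.0418·17.6500] = 0.6808; exercise value = 0.0000 ≤ continuation, so V_u = 0.6808
Node d (S = 38.5): continuation = e^(−0.08)·[0.9582·17.6500 + 0.0418·33.0500] = 16.8870; exercise value = 21.5000 > continuation, so V_d = 21.5000 (exercise)
Node 0 (S = 55): continuation = e^(−0.08)·[0.9582·0.6808 + 0.0418·21.5000] = 1.4314; exercise value = 5.0000 > continuation, so V_0 = 5.0000 (exercise)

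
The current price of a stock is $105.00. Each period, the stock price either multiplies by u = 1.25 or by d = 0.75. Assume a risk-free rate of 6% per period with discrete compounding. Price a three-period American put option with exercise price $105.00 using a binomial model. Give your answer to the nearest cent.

Risk-neutral probability p = (1 + 0.06 − 0.75)/(1.25 − 0.75) = 0.3100/0.5000 = 0.6200
Terminal stock prices: S_uuu = 205.1, S_uud = 123, S_udd = 73.83, S_ddd = 44.3
Terminal payoffs (K − S): max(-100.1, 0) = 0, max(-18.05, 0) = 0, max(31.17, 0) = 31.17, max(60.7, 0) = 60.7
Node uu (S = 164.1): continuation = 1/1.06·[0.6200·0.0000 + 0.3800·0.0000] = 0.0000; exercise value = 0.0000 ≤ continuation, so V_uu = 0.0000
Node ud (S = 98.44): continuation = 1/1.06·[0.6200·0.0000 + 0.3800·31.1719] = 11.1748; exercise value = 6.5625 ≤ continuation, so V_ud = 11.1748
Node dd (S = 59.06): continuation = 1/1.06·[0.6200·31.1719 + 0.3800·60.7031] = 39.9941; exercise value = 45.9375 > continuation, so V_dd = 45.9375 (exercise)
Node u (S = 131.2): continuation = 1/1.06·[0.6200·0.0000 + 0.3800·11.1748] = 4.0061; exercise value = 0.0000 ≤ continuation, so V_u = 4.0061
Node d (S = 78.75): continuation = 1/1.06·[0.6200·11.1748 + 0.3800·45.9375] = 23.0044; exercise value = 26.2500 > continuation, so V_d = 26.2500 (exercise)
Node 0 (S = 105): continuation = 1/1.06·[0.6200·4.0061 + 0.3800·26.2500] = 11.7535; exercise value = 0.0000 ≤ continuation, so V_0 = 11.7535

$11.75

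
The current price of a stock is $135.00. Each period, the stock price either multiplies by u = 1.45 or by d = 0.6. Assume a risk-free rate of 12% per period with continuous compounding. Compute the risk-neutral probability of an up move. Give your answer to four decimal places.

Risk-neutral probability p = (e^0.12 − 0.6)/(1.45 − 0.6) = 0.5275/0.8500 = 0.6206

p = 0.6206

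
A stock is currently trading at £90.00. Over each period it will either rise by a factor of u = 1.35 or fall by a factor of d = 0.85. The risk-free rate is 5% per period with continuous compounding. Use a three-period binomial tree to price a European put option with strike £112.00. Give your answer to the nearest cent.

Risk-neutral probability p = (e^0.05 − 0.85)/(1.35 − 0.85) = 0.2013/0.5000 = 0.4025
Terminal stock prices: S_uuu = 221.4, S_uud = 139.4, S_udd = 87.78, S_ddd = 55.27
Terminal payoffs (K − S): max(-109.4, 0) = 0, max(-27.42, 0) = 0, max(24.22, 0) = 24.22, max(56.73, 0) = 56.73
Node uu (S = 164): V_uu = e^(−0.05)·[0.4025·0.0000 + 0.5975·0.0000] = 0.0000
Node ud (S = 103.3): V_ud = e^(−0.05)·[0.4025·0.0000 + 0.5975·24.2163] = 13.7626
Node dd (S = 65.02): V_dd = e^(−0.05)·[0.4025·24.2163 + 0.5975·56.7288] = 41.5127
Node u (S = 121.5): V_u = e^(−0.05)·[0.4025·0.0000 + 0.5975·13.7626] = 7.8215
Node d (S = 76.5): V_d = e^(−0.05)·[0.4025·13.7626 + 0.5975·41.5127] = 28.8623
Node 0 (S = 90): V_0 = e^(−0.05)·[0.4025·7.8215 + 0.5975·28.8623] = 19.3979

£19.40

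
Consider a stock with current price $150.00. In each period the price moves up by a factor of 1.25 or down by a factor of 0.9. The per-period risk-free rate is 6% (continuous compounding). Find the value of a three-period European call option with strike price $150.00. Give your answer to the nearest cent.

Risk-neutral probability p = (e^0.06 − 0.9)/(1.25 − 0.9) = 0.1618/0.3500 = 0.4624
Terminal stock prices: S_uuu = 293, S_uud = 210.9, S_udd = 151.9, S_ddd = 109.4
Terminal payoffs (S − K): max(143, 0) = 143, max(60.94, 0) = 60.94, max(1.875, 0) = 1.875, max(-40.65, 0) = 0
Node uu (S = 234.4): V_uu = e^(−0.06)·[0.4624·142.9688 + 0.5376·60.9375] = 93.1103
Node ud (S = 168.8): V_ud = e^(−0.06)·[0.4624·60.9375 + 0.5376·1.8750] = 27.4853
Node dd (S = 121.5): V_dd = e^(−0.06)·[0.4624·1.8750 + 0.5376·0.0000] = 0.8165
Node u (S = 187.5): V_u = e^(−0.06)·[0.4624·93.1103 + 0.5376·27.4853] = 54.4619
Node d (S = 135): V_d = e^(−0.06)·[0.4624·27.4853 + 0.5376·0.8165] = 12.3822
Node 0 (S = 150): V_0 = e^(−0.06)·[0.4624·54.4619 + 0.5376·12.3822] = 29.9853

$29.99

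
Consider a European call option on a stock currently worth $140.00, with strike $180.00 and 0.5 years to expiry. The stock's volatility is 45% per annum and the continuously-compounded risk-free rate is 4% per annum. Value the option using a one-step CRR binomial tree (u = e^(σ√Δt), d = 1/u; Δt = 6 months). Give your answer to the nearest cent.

CRR parameters: u = e^(σ√Δt) = e^(0.45·√0.5) = 1.3746, d = 1/u = 0.7275
Per-period rate: rΔt = 0.04·0.5 = 0.02, so R = e^0.02 = 1.0202
Risk-neutral probability p = (e^0.02 − 0.7275)/(1.3746 − 0.7275) = 0.2927/0.6472 = 0.4523
Terminal stock prices: S_u = 192.5, S_d = 101.8
Terminal payoffs (S − K): max(12.45, 0) = 12.45, max(-78.16, 0) = 0
Node 0 (S = 140): V_0 = e^(−0.02)·[0.4523·12.4508 + 0.5477·0.0000] = 5.5203

$5.52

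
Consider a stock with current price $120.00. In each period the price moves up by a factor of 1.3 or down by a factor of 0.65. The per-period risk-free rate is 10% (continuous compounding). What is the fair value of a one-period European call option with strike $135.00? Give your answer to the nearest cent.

Risk-neutral probability p = (e^0.1 − 0.65)/(1.3 − 0.65) = 0.4552/0.6500 = 0.7003
Terminal stock prices: S_u = 156, S_d = 78
Terminal payoffs (S − K): max(21, 0) = 21, max(-57, 0) = 0
Node 0 (S = 120): V_0 = e^(−0.1)·[0.7003·21.0000 + 0.2997·0.0000] = 13.3061

$13.31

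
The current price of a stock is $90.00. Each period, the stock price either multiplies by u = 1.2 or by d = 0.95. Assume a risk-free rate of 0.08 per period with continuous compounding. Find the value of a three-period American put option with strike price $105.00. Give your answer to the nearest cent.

$15.00

Risk-neutral probability p = (e^0.08 − 0.95)/(1.2 − 0.95) = 0.1333/0.2500 = 0.5331
Terminal stock prices: S_uuu = 155.5, S_uud = 123.1, S_udd = 97.47, S_ddd = 77.16
Terminal payoffs (K − S): max(-50.52, 0) = 0, max(-18.12, 0) = 0, max(7.53, 0) = 7.53, max(27.84, 0) = 27.84
Node uu (S = 129.6): continuation = e^(−0.08)·[0.5331·0.0000 + 0.4669·0.0000] = 0.0000; exercise value = 0.0000 ≤ continuation, so V_uu = 0.0000
Node ud (S = 102.6): continuation = e^(−0.08)·[0.5331·0.0000 + 0.4669·7.5300] = 3.2451; exercise value = 2.4000 ≤ continuation, so V_ud = 3.2451
Node dd (S = 81.22): continuation = e^(−0.08)·[0.5331·7.5300 + 0.4669·27.8363] = 15.7022; exercise value = 23.7750 > continuation, so V_dd = 23.7750 (exercise)
Node u (S = 108): continuation = e^(−0.08)·[0.5331·0.0000 + 0.4669·3.2451] = 1.3985; exercise value = 0.0000 ≤ continuation, so V_u = 1.3985
Node d (S = 85.5): continuation = e^(−0.08)·[0.5331·3.2451 + 0.4669·23.7750] = 11.8431; exercise value = 19.5000 > continuation, so V_d = 19.5000 (exercise)
Node 0 (S = 90): continuation = e^(−0.08)·[0.5331·1.3985 + 0.4669·19.5000] = 9.0920; exercise value = 15.0000 > continuation, so V_0 = 15.0000 (exercise)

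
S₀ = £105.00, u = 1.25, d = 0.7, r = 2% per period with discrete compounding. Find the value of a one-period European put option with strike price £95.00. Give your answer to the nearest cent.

£8.81

Risk-neutral probability p = (1 + 0.02 − 0.7)/(1.25 − 0.7) = 0.3200/0.5500 = 0.5818
Terminal stock prices: S_u = 131.2, S_d = 73.5
Terminal payoffs (K − S): max(-36.25, 0) = 0, max(21.5, 0) = 21.5
Node 0 (S = 105): V_0 = 1/1.02·[0.5818·0.0000 + 0.4182·21.5000] = 8.8146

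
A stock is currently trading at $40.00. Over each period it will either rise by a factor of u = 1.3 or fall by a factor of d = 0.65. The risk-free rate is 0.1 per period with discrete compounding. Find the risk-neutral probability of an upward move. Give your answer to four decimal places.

Risk-neutral probability p = (1 + 0.1 − 0.65)/(1.3 − 0.65) = 0.4500/0.6500 = 0.6923

p = 0.6923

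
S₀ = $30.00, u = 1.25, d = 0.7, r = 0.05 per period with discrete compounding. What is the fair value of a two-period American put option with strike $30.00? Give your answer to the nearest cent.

Risk-neutral probability p = (1 + 0.05 − 0.7)/(1.25 − 0.7) = 0.3500/0.5500 = 0.6364
Terminal stock prices: S_uu = 46.88, S_ud = 26.25, S_dd = 14.7
Terminal payoffs (K − S): max(-16.88, 0) = 0, max(3.75, 0) = 3.75, max(15.3, 0) = 15.3
Node u (S = 37.5): continuation = 1/1.05·[0.6364·0.0000 + 0.3636·3.7500] = 1.2987; exercise value = 0.0000 ≤ continuation, so V_u = 1.2987
Node d (S = 21): continuation = 1/1.05·[0.6364·3.7500 + 0.3636·15.3000] = 7.5714; exercise value = 9.0000 > continuation, so V_d = 9.0000 (exercise)
Node 0 (S = 30): continuation = 1/1.05·[0.6364·1.2987 + 0.3636·9.0000] = 3.9040; exercise value = 0.0000 ≤ continuation, so V_0 = 3.9040

$3.90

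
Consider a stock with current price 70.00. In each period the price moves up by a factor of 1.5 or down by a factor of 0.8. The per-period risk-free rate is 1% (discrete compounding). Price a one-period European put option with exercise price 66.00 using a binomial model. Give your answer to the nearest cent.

Risk-neutral probability p = (1 + 0.01 − 0.8)/(1.5 − 0.8) = 0.2100/0.7000 = 0.3000
Terminal stock prices: S_u = 105, S_d = 56
Terminal payoffs (K − S): max(-39, 0) = 0, max(10, 0) = 10
Node 0 (S = 70): V_0 = 1/1.01·[0.3000·0.0000 + 0.7000·10.0000] = 6.9307

6.93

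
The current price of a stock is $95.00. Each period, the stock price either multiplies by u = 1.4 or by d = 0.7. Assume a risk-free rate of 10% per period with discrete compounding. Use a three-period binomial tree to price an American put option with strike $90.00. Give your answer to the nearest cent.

Risk-neutral probability p = (1 + 0.1 − 0.7)/(1.4 − 0.7) = 0.4000/0.7000 = 0.5714
Terminal stock prices: S_uuu = 260.7, S_uud = 130.3, S_udd = 65.17, S_ddd = 32.58
Terminal payoffs (K − S): max(-170.7, 0) = 0, max(-40.34, 0) = 0, max(24.83, 0) = 24.83, max(57.42, 0) = 57.42
Node uu (S = 186.2): continuation = 1/1.1·[0.5714·0.0000 + 0.4286·0.0000] = 0.0000; exercise value = 0.0000 ≤ continuation, so V_uu = 0.0000
Node ud (S = 93.1): continuation = 1/1.1·[0.5714·0.0000 + 0.4286·24.8300] = 9.6740; exercise value = 0.0000 ≤ continuation, so V_ud = 9.6740
Node dd (S = 46.55): continuation = 1/1.1·[0.5714·24.8300 + 0.4286·57.4150] = 35.2682; exercise value = 43.4500 > continuation, so V_dd = 43.4500 (exercise)
Node u (S = 133): continuation = 1/1.1·[0.5714·0.0000 + 0.4286·9.6740] = 3.7691; exercise value = 0.0000 ≤ continuation, so V_u = 3.7691
Node d (S = 66.5): continuation = 1/1.1·[0.5714·9.6740 + 0.4286·43.4500] = 21.9540; exercise value = 23.5000 > continuation, so V_d = 23.5000 (exercise)
Node 0 (S = 95): continuation = 1/1.1·[0.5714·3.7691 + 0.4286·23.5000] = 11.1138; exercise value = 0.0000 ≤ continuation, so V_0 = 11.1138

$11.11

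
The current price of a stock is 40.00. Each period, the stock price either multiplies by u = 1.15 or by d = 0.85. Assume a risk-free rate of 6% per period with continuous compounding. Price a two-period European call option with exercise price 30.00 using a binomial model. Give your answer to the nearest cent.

13.48

Risk-neutral probability p = (e^0.06 − 0.85)/(1.15 − 0.85) = 0.2118/0.3000 = 0.7061
Terminal stock prices: S_uu = 52.9, S_ud = 39.1, S_dd = 28.9
Terminal payoffs (S − K): max(22.9, 0) = 22.9, max(9.1, 0) = 9.1, max(-1.1, 0) = 0
Node u (S = 46): V_u = e^(−0.06)·[0.7061·22.9000 + 0.2939·9.1000] = 17.7471
Node d (S = 34): V_d = e^(−0.06)·[0.7061·9.1000 + 0.2939·0.0000] = 6.0515
Node 0 (S = 40): V_0 = e^(−0.06)·[0.7061·17.7471 + 0.2939·6.0515] = 13.4766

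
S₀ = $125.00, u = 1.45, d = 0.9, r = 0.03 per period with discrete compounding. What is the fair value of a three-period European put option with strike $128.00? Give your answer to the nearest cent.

Risk-neutral probability p = (1 + 0.03 − 0.9)/(1.45 − 0.9) = 0.1300/0.5500 = 0.2364
Terminal stock prices: S_uuu = 381.1, S_uud = 236.5, S_udd = 146.8, S_ddd = 91.13
Terminal payoffs (K − S): max(-253.1, 0) = 0, max(-108.5, 0) = 0, max(-18.81, 0) = 0, max(36.87, 0) = 36.87
Node uu (S = 262.8): V_uu = 1/1.03·[0.2364·0.0000 + 0.7636·0.0000] = 0.0000
Node ud (S = 163.1): V_ud = 1/1.03·[0.2364·0.0000 + 0.7636·0.0000] = 0.0000
Node dd (S = 101.2): V_dd = 1/1.03·[0.2364·0.0000 + 0.7636·36.8750] = 27.3389
Node u (S = 181.2): V_u = 1/1.03·[0.2364·0.0000 + 0.7636·0.0000] = 0.0000
Node d (S = 112.5): V_d = 1/1.03·[0.2364·0.0000 + 0.7636·27.3389] = 20.2689
Node 0 (S = 125): V_0 = 1/1.03·[0.2364·0.0000 + 0.7636·20.2689] = 15.0273

$15.03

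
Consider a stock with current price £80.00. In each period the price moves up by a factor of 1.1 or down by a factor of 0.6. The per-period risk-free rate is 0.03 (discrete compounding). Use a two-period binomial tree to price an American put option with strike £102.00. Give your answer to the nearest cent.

Risk-neutral probability p = (1 + 0.03 − 0.6)/(1.1 − 0.6) = 0.4300/0.5000 = 0.8600
Terminal stock prices: S_uu = 96.8, S_ud = 52.8, S_dd = 28.8
Terminal payoffs (K − S): max(5.2, 0) = 5.2, max(49.2, 0) = 49.2, max(73.2, 0) = 73.2
Node u (S = 88): continuation = 1/1.03·[0.8600·5.2000 + 0.1400·49.2000] = 11.0291; exercise value = 14.0000 > continuation, so V_u = 14.0000 (exercise)
Node d (S = 48): continuation = 1/1.03·[0.8600·49.2000 + 0.1400·73.2000] = 51.0291; exercise value = 54.0000 > continuation, so V_d = 54.0000 (exercise)
Node 0 (S = 80): continuation = 1/1.03·[0.8600·14.0000 + 0.1400·54.0000] = 19.0291; exercise value = 22.0000 > continuation, so V_0 = 22.0000 (exercise)

£22.00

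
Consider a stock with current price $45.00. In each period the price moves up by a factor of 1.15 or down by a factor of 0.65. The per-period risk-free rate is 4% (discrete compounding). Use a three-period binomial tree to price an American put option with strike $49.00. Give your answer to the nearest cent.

$7.84

Risk-neutral probability p = (1 + 0.04 − 0.65)/(1.15 − 0.65) = 0.3900/0.5000 = 0.7800
Terminal stock prices: S_uuu = 68.44, S_uud = 38.68, S_udd = 21.86, S_ddd = 12.36
Terminal payoffs (K − S): max(-19.44, 0) = 0, max(10.32, 0) = 10.32, max(27.14, 0) = 27.14, max(36.64, 0) = 36.64
Node uu (S = 59.51): continuation = 1/1.04·[0.7800·0.0000 + 0.2200·10.3169] = 2.1824; exercise value = 0.0000 ≤ continuation, so V_uu = 2.1824
Node ud (S = 33.64): continuation = 1/1.04·[0.7800·10.3169 + 0.2200·27.1356] = 13.4779; exercise value = 15.3625 > continuation, so V_ud = 15.3625 (exercise)
Node dd (S = 19.01): continuation = 1/1.04·[0.7800·27.1356 + 0.2200·36.6419] = 28.1029; exercise value = 29.9875 > continuation, so V_dd = 29.9875 (exercise)
Node u (S = 51.75): continuation = 1/1.04·[0.7800·2.1824 + 0.2200·15.3625] = 4.8866; exercise value = 0.0000 ≤ continuation, so V_u = 4.8866
Node d (S = 29.25): continuation = 1/1.04·[0.7800·15.3625 + 0.2200·29.9875] = 17.8654; exercise value = 19.7500 > continuation, so V_d = 19.7500 (exercise)
Node 0 (S = 45): continuation = 1/1.04·[0.7800·4.8866 + 0.2200·19.7500] = 7.8428; exercise value = 4.0000 ≤ continuation, so V_0 = 7.8428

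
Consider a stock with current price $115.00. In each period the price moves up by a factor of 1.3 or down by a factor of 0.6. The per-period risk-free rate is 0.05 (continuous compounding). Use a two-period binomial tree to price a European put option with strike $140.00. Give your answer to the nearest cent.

$32.12

Risk-neutral probability p = (e^0.05 − 0.6)/(1.3 − 0.6) = 0.4513/0.7000 = 0.6447
Terminal stock prices: S_uu = 194.4, S_ud = 89.7, S_dd = 41.4
Terminal payoffs (K − S): max(-54.35, 0) = 0, max(50.3, 0) = 50.3, max(98.6, 0) = 98.6
Node u (S = 149.5): V_u = e^(−0.05)·[0.6447·0.0000 + 0.3553·50.3000] = 17.0013
Node d (S = 69): V_d = e^(−0.05)·[0.6447·50.3000 + 0.3553·98.6000] = 64.1721
Node 0 (S = 115): V_0 = e^(−0.05)·[0.6447·17.0013 + 0.3553·64.1721] = 32.1157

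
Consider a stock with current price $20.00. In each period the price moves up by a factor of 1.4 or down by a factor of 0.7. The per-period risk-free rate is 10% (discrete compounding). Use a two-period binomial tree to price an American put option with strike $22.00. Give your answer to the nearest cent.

Risk-neutral probability p = (1 + 0.1 − 0.7)/(1.4 − 0.7) = 0.4000/0.7000 = 0.5714
Terminal stock prices: S_uu = 39.2, S_ud = 19.6, S_dd = 9.8
Terminal payoffs (K − S): max(-17.2, 0) = 0, max(2.4, 0) = 2.4, max(12.2, 0) = 12.2
Node u (S = 28): continuation = 1/1.1·[0.5714·0.0000 + 0.4286·2.4000] = 0.9351; exercise value = 0.0000 ≤ continuation, so V_u = 0.9351
Node d (S = 14): continuation = 1/1.1·[0.5714·2.4000 + 0.4286·12.2000] = 6.0000; exercise value = 8.0000 > continuation, so V_d = 8.0000 (exercise)
Node 0 (S = 20): continuation = 1/1.1·[0.5714·0.9351 + 0.4286·8.0000] = 3.6026; exercise value = 2.0000 ≤ continuation, so V_0 = 3.6026

$3.60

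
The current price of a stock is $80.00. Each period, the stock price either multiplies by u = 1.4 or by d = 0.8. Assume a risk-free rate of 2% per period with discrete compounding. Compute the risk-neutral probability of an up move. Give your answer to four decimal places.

p = 0.3667

Risk-neutral probability p = (1 + 0.02 − 0.8)/(1.4 − 0.8) = 0.2200/0.6000 = 0.3667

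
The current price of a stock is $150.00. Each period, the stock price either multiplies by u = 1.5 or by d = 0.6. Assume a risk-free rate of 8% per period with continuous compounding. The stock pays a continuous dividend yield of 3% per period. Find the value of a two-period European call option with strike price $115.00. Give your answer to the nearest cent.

Per-period risk-free factor R = e^0.08 = 1.0833; dividend-adjusted growth = e^(0.08−0.03) = 1.0513.
Risk-neutral probability p = (1.0513 − 0.6)/(1.5 − 0.6) = 0.4513/0.9000 = 0.5014
Terminal stock prices: S_uu = 337.5, S_ud = 135, S_dd = 54
Terminal payoffs (S − K): max(222.5, 0) = 222.5, max(20, 0) = 20, max(-61, 0) = 0
Node u (S = 225): V_u = e^(−0.08)·[0.5014·222.5000 + 0.4986·20.0000] = 112.1919
Node d (S = 90): V_d = e^(−0.08)·[0.5014·20.0000 + 0.4986·0.0000] = 9.2572
Node 0 (S = 150): V_0 = e^(−0.08)·[0.5014·112.1919 + 0.4986·9.2572] = 56.1900

$56.19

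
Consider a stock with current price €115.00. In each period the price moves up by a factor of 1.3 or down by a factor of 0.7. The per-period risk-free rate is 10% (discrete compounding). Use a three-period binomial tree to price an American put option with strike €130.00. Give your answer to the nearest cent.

Risk-neutral probability p = (1 + 0.1 − 0.7)/(1.3 − 0.7) = 0.4000/0.6000 = 0.6667
Terminal stock prices: S_uuu = 252.7, S_uud = 136, S_udd = 73.25, S_ddd = 39.44
Terminal payoffs (K − S): max(-122.7, 0) = 0, max(-6.045, 0) = 0, max(56.75, 0) = 56.75, max(90.56, 0) = 90.56
Node uu (S = 194.4): continuation = 1/1.1·[0.6667·0.0000 + 0.3333·0.0000] = 0.0000; exercise value = 0.0000 ≤ continuation, so V_uu = 0.0000
Node ud (S = 104.6): continuation = 1/1.1·[0.6667·0.0000 + 0.3333·56.7450] = 17.1955; exercise value = 25.3500 > continuation, so V_ud = 25.3500 (exercise)
Node dd (S = 56.35): continuation = 1/1.1·[0.6667·56.7450 + 0.3333·90.5550] = 61.8318; exercise value = 73.6500 > continuation, so V_dd = 73.6500 (exercise)
Node u (S = 149.5): continuation = 1/1.1·[0.6667·0.0000 + 0.3333·25.3500] = 7.6818; exercise value = 0.0000 ≤ continuation, so V_u = 7.6818
Node d (S = 80.5): continuation = 1/1.1·[0.6667·25.3500 + 0.3333·73.6500] = 37.6818; exercise value = 49.5000 > continuation, so V_d = 49.5000 (exercise)
Node 0 (S = 115): continuation = 1/1.1·[0.6667·7.6818 + 0.3333·49.5000] = 19.6556; exercise value = 15.0000 ≤ continuation, so V_0 = 19.6556

€19.66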